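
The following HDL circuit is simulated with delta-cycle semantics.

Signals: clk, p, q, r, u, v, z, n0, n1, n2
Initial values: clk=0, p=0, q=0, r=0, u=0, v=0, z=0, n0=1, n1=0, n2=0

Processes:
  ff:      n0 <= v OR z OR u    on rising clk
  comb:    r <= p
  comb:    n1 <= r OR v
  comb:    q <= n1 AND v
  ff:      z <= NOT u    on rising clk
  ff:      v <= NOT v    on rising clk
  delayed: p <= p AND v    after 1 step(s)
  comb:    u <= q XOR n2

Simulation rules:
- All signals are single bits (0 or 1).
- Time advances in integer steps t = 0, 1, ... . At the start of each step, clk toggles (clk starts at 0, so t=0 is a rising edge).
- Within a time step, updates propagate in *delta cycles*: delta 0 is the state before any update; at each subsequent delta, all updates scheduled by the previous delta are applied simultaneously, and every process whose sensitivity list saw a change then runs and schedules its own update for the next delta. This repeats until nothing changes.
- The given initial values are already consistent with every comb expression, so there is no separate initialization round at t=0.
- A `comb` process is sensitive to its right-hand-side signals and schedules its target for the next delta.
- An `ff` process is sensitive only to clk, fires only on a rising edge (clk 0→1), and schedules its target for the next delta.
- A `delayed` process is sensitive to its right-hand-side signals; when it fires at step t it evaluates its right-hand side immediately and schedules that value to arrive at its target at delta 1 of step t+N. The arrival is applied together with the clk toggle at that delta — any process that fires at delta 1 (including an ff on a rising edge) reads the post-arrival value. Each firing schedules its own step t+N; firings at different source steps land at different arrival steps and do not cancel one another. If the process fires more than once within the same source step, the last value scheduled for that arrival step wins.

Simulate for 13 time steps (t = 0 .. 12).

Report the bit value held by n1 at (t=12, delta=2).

0

t0.Δ0 n2=0 r=0 n0=1 v=0 u=0 clk=0 q=0 n1=0 p=0 z=0
t0.Δ1 n2=0 r=0 n0=1 v=0 u=0 clk=1 q=0 n1=0 p=0 z=0
t0.Δ2 n2=0 r=0 n0=0 v=1 u=0 clk=1 q=0 n1=0 p=0 z=1
t0.Δ3 n2=0 r=0 n0=0 v=1 u=0 clk=1 q=0 n1=1 p=0 z=1
t0.Δ4 n2=0 r=0 n0=0 v=1 u=0 clk=1 q=1 n1=1 p=0 z=1
t0.Δ5 n2=0 r=0 n0=0 v=1 u=1 clk=1 q=1 n1=1 p=0 z=1
t1.Δ0 n2=0 r=0 n0=0 v=1 u=1 clk=1 q=1 n1=1 p=0 z=1
t1.Δ1 n2=0 r=0 n0=0 v=1 u=1 clk=0 q=1 n1=1 p=0 z=1
t2.Δ0 n2=0 r=0 n0=0 v=1 u=1 clk=0 q=1 n1=1 p=0 z=1
t2.Δ1 n2=0 r=0 n0=0 v=1 u=1 clk=1 q=1 n1=1 p=0 z=1
t2.Δ2 n2=0 r=0 n0=1 v=0 u=1 clk=1 q=1 n1=1 p=0 z=0
t2.Δ3 n2=0 r=0 n0=1 v=0 u=1 clk=1 q=0 n1=0 p=0 z=0
t2.Δ4 n2=0 r=0 n0=1 v=0 u=0 clk=1 q=0 n1=0 p=0 z=0
t3.Δ0 n2=0 r=0 n0=1 v=0 u=0 clk=1 q=0 n1=0 p=0 z=0
t3.Δ1 n2=0 r=0 n0=1 v=0 u=0 clk=0 q=0 n1=0 p=0 z=0
t4.Δ0 n2=0 r=0 n0=1 v=0 u=0 clk=0 q=0 n1=0 p=0 z=0
t4.Δ1 n2=0 r=0 n0=1 v=0 u=0 clk=1 q=0 n1=0 p=0 z=0
t4.Δ2 n2=0 r=0 n0=0 v=1 u=0 clk=1 q=0 n1=0 p=0 z=1
t4.Δ3 n2=0 r=0 n0=0 v=1 u=0 clk=1 q=0 n1=1 p=0 z=1
t4.Δ4 n2=0 r=0 n0=0 v=1 u=0 clk=1 q=1 n1=1 p=0 z=1
t4.Δ5 n2=0 r=0 n0=0 v=1 u=1 clk=1 q=1 n1=1 p=0 z=1
t5.Δ0 n2=0 r=0 n0=0 v=1 u=1 clk=1 q=1 n1=1 p=0 z=1
t5.Δ1 n2=0 r=0 n0=0 v=1 u=1 clk=0 q=1 n1=1 p=0 z=1
t6.Δ0 n2=0 r=0 n0=0 v=1 u=1 clk=0 q=1 n1=1 p=0 z=1
t6.Δ1 n2=0 r=0 n0=0 v=1 u=1 clk=1 q=1 n1=1 p=0 z=1
t6.Δ2 n2=0 r=0 n0=1 v=0 u=1 clk=1 q=1 n1=1 p=0 z=0
t6.Δ3 n2=0 r=0 n0=1 v=0 u=1 clk=1 q=0 n1=0 p=0 z=0
t6.Δ4 n2=0 r=0 n0=1 v=0 u=0 clk=1 q=0 n1=0 p=0 z=0
t7.Δ0 n2=0 r=0 n0=1 v=0 u=0 clk=1 q=0 n1=0 p=0 z=0
t7.Δ1 n2=0 r=0 n0=1 v=0 u=0 clk=0 q=0 n1=0 p=0 z=0
t8.Δ0 n2=0 r=0 n0=1 v=0 u=0 clk=0 q=0 n1=0 p=0 z=0
t8.Δ1 n2=0 r=0 n0=1 v=0 u=0 clk=1 q=0 n1=0 p=0 z=0
t8.Δ2 n2=0 r=0 n0=0 v=1 u=0 clk=1 q=0 n1=0 p=0 z=1
t8.Δ3 n2=0 r=0 n0=0 v=1 u=0 clk=1 q=0 n1=1 p=0 z=1
t8.Δ4 n2=0 r=0 n0=0 v=1 u=0 clk=1 q=1 n1=1 p=0 z=1
t8.Δ5 n2=0 r=0 n0=0 v=1 u=1 clk=1 q=1 n1=1 p=0 z=1
t9.Δ0 n2=0 r=0 n0=0 v=1 u=1 clk=1 q=1 n1=1 p=0 z=1
t9.Δ1 n2=0 r=0 n0=0 v=1 u=1 clk=0 q=1 n1=1 p=0 z=1
t10.Δ0 n2=0 r=0 n0=0 v=1 u=1 clk=0 q=1 n1=1 p=0 z=1
t10.Δ1 n2=0 r=0 n0=0 v=1 u=1 clk=1 q=1 n1=1 p=0 z=1
t10.Δ2 n2=0 r=0 n0=1 v=0 u=1 clk=1 q=1 n1=1 p=0 z=0
t10.Δ3 n2=0 r=0 n0=1 v=0 u=1 clk=1 q=0 n1=0 p=0 z=0
t10.Δ4 n2=0 r=0 n0=1 v=0 u=0 clk=1 q=0 n1=0 p=0 z=0
t11.Δ0 n2=0 r=0 n0=1 v=0 u=0 clk=1 q=0 n1=0 p=0 z=0
t11.Δ1 n2=0 r=0 n0=1 v=0 u=0 clk=0 q=0 n1=0 p=0 z=0
t12.Δ0 n2=0 r=0 n0=1 v=0 u=0 clk=0 q=0 n1=0 p=0 z=0
t12.Δ1 n2=0 r=0 n0=1 v=0 u=0 clk=1 q=0 n1=0 p=0 z=0
t12.Δ2 n2=0 r=0 n0=0 v=1 u=0 clk=1 q=0 n1=0 p=0 z=1
t12.Δ3 n2=0 r=0 n0=0 v=1 u=0 clk=1 q=0 n1=1 p=0 z=1
t12.Δ4 n2=0 r=0 n0=0 v=1 u=0 clk=1 q=1 n1=1 p=0 z=1
t12.Δ5 n2=0 r=0 n0=0 v=1 u=1 clk=1 q=1 n1=1 p=0 z=1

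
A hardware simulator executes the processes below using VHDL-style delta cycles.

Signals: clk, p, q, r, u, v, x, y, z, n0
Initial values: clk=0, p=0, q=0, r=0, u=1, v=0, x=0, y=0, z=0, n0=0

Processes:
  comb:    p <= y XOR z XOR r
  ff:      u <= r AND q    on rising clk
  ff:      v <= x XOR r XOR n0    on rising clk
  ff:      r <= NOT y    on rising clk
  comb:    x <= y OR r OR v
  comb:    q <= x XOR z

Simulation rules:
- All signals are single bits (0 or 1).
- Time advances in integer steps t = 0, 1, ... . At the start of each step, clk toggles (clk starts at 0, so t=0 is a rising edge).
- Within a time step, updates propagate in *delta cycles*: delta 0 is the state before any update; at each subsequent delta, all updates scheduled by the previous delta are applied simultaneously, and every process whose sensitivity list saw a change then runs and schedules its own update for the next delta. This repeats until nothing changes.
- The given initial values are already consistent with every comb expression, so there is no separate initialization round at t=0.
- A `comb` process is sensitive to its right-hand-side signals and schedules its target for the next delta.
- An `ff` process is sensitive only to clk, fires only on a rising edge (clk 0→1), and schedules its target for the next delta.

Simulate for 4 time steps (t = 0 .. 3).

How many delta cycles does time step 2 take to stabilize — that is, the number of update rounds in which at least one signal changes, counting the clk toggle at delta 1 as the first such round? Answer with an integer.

2

[bits: clk,v,n0,p,u,y,r,z,x,q]
t=0: Δ0=0000100000 Δ1=1000100000 Δ2=1000001000 Δ3=1001001010 Δ4=1001001011 | 4Δ
t=1: Δ0=1001001011 Δ1=0001001011 | 1Δ
t=2: Δ0=0001001011 Δ1=1001001011 Δ2=1001101011 | 2Δ
t=3: Δ0=1001101011 Δ1=0001101011 | 1Δ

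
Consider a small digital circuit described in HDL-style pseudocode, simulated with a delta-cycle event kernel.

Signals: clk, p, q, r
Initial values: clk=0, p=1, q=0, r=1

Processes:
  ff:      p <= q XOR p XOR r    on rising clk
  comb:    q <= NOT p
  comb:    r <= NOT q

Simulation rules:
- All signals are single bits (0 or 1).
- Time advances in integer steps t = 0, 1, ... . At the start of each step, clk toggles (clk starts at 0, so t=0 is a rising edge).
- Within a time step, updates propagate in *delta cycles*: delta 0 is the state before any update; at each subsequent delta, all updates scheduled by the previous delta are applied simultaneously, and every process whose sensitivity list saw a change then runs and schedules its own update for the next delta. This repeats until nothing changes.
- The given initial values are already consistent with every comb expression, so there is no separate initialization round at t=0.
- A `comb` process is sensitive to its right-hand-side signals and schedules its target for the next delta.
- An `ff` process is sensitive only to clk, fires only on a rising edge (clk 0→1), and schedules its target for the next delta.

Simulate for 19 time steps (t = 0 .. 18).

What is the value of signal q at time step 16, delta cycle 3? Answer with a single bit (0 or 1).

1

t0.Δ0 r=1 clk=0 q=0 p=1
t0.Δ1 r=1 clk=1 q=0 p=1
t0.Δ2 r=1 clk=1 q=0 p=0
t0.Δ3 r=1 clk=1 q=1 p=0
t0.Δ4 r=0 clk=1 q=1 p=0
t1.Δ0 r=0 clk=1 q=1 p=0
t1.Δ1 r=0 clk=0 q=1 p=0
t2.Δ0 r=0 clk=0 q=1 p=0
t2.Δ1 r=0 clk=1 q=1 p=0
t2.Δ2 r=0 clk=1 q=1 p=1
t2.Δ3 r=0 clk=1 q=0 p=1
t2.Δ4 r=1 clk=1 q=0 p=1
t3.Δ0 r=1 clk=1 q=0 p=1
t3.Δ1 r=1 clk=0 q=0 p=1
t4.Δ0 r=1 clk=0 q=0 p=1
t4.Δ1 r=1 clk=1 q=0 p=1
t4.Δ2 r=1 clk=1 q=0 p=0
t4.Δ3 r=1 clk=1 q=1 p=0
t4.Δ4 r=0 clk=1 q=1 p=0
t5.Δ0 r=0 clk=1 q=1 p=0
t5.Δ1 r=0 clk=0 q=1 p=0
t6.Δ0 r=0 clk=0 q=1 p=0
t6.Δ1 r=0 clk=1 q=1 p=0
t6.Δ2 r=0 clk=1 q=1 p=1
t6.Δ3 r=0 clk=1 q=0 p=1
t6.Δ4 r=1 clk=1 q=0 p=1
t7.Δ0 r=1 clk=1 q=0 p=1
t7.Δ1 r=1 clk=0 q=0 p=1
t8.Δ0 r=1 clk=0 q=0 p=1
t8.Δ1 r=1 clk=1 q=0 p=1
t8.Δ2 r=1 clk=1 q=0 p=0
t8.Δ3 r=1 clk=1 q=1 p=0
t8.Δ4 r=0 clk=1 q=1 p=0
t9.Δ0 r=0 clk=1 q=1 p=0
t9.Δ1 r=0 clk=0 q=1 p=0
t10.Δ0 r=0 clk=0 q=1 p=0
t10.Δ1 r=0 clk=1 q=1 p=0
t10.Δ2 r=0 clk=1 q=1 p=1
t10.Δ3 r=0 clk=1 q=0 p=1
t10.Δ4 r=1 clk=1 q=0 p=1
t11.Δ0 r=1 clk=1 q=0 p=1
t11.Δ1 r=1 clk=0 q=0 p=1
t12.Δ0 r=1 clk=0 q=0 p=1
t12.Δ1 r=1 clk=1 q=0 p=1
t12.Δ2 r=1 clk=1 q=0 p=0
t12.Δ3 r=1 clk=1 q=1 p=0
t12.Δ4 r=0 clk=1 q=1 p=0
t13.Δ0 r=0 clk=1 q=1 p=0
t13.Δ1 r=0 clk=0 q=1 p=0
t14.Δ0 r=0 clk=0 q=1 p=0
t14.Δ1 r=0 clk=1 q=1 p=0
t14.Δ2 r=0 clk=1 q=1 p=1
t14.Δ3 r=0 clk=1 q=0 p=1
t14.Δ4 r=1 clk=1 q=0 p=1
t15.Δ0 r=1 clk=1 q=0 p=1
t15.Δ1 r=1 clk=0 q=0 p=1
t16.Δ0 r=1 clk=0 q=0 p=1
t16.Δ1 r=1 clk=1 q=0 p=1
t16.Δ2 r=1 clk=1 q=0 p=0
t16.Δ3 r=1 clk=1 q=1 p=0
t16.Δ4 r=0 clk=1 q=1 p=0
t17.Δ0 r=0 clk=1 q=1 p=0
t17.Δ1 r=0 clk=0 q=1 p=0
t18.Δ0 r=0 clk=0 q=1 p=0
t18.Δ1 r=0 clk=1 q=1 p=0
t18.Δ2 r=0 clk=1 q=1 p=1
t18.Δ3 r=0 clk=1 q=0 p=1
t18.Δ4 r=1 clk=1 q=0 p=1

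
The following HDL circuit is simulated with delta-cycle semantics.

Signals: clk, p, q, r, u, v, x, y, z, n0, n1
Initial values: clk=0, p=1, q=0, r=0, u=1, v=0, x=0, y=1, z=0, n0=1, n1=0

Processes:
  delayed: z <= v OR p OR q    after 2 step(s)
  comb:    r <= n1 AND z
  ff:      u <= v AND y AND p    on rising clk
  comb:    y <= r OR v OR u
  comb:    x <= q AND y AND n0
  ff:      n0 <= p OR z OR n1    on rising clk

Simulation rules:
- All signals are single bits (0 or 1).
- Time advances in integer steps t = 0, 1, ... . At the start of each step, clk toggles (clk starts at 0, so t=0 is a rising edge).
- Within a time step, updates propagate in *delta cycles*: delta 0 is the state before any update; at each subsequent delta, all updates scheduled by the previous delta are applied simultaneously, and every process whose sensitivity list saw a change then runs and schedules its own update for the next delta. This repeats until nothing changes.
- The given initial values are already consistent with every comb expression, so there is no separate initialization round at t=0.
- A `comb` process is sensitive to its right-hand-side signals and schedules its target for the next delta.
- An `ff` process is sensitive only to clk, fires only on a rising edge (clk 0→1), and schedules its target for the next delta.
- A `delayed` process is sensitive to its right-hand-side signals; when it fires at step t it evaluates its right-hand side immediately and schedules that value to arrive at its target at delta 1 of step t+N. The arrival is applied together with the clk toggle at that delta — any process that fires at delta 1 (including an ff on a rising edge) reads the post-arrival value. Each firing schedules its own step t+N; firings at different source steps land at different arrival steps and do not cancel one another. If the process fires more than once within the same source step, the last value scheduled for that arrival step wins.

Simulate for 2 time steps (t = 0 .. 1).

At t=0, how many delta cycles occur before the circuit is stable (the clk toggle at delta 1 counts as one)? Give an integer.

[bits: q,r,x,z,n1,n0,v,y,clk,u,p]
t=0: Δ0=00000101011 Δ1=00000101111 Δ2=00000101101 Δ3=00000100101 | 3Δ
t=1: Δ0=00000100101 Δ1=00000100001 | 1Δ

3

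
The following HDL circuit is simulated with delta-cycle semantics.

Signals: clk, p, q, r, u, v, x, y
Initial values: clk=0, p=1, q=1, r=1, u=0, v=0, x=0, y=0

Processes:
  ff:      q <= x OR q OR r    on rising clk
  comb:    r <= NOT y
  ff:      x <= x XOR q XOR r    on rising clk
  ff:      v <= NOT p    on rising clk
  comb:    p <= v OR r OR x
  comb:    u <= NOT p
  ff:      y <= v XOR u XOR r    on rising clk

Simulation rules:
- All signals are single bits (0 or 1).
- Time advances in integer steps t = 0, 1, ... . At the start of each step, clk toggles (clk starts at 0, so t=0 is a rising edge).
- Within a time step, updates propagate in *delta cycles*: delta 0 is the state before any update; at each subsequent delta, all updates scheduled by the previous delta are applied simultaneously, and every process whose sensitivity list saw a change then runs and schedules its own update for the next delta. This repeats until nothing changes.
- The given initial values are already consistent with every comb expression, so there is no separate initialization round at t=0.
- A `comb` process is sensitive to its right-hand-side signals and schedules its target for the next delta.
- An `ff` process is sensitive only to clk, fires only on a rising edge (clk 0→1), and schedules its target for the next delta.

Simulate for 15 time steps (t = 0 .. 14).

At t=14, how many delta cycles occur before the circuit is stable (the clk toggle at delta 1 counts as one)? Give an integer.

[bits: x,r,q,v,clk,p,u,y]
t=0: Δ0=01100100 Δ1=01101100 Δ2=01101101 Δ3=00101101 Δ4=00101001 Δ5=00101011 | 5Δ
t=1: Δ0=00101011 Δ1=00100011 | 1Δ
t=2: Δ0=00100011 Δ1=00101011 Δ2=10111011 Δ3=10111111 Δ4=10111101 | 4Δ
t=3: Δ0=10111101 Δ1=10110101 | 1Δ
t=4: Δ0=10110101 Δ1=10111101 Δ2=00101101 Δ3=00101001 Δ4=00101011 | 4Δ
t=5: Δ0=00101011 Δ1=00100011 | 1Δ
t=6: Δ0=00100011 Δ1=00101011 Δ2=10111011 Δ3=10111111 Δ4=10111101 | 4Δ
t=7: Δ0=10111101 Δ1=10110101 | 1Δ
t=8: Δ0=10110101 Δ1=10111101 Δ2=00101101 Δ3=00101001 Δ4=00101011 | 4Δ
t=9: Δ0=00101011 Δ1=00100011 | 1Δ
t=10: Δ0=00100011 Δ1=00101011 Δ2=10111011 Δ3=10111111 Δ4=10111101 | 4Δ
t=11: Δ0=10111101 Δ1=10110101 | 1Δ
t=12: Δ0=10110101 Δ1=10111101 Δ2=00101101 Δ3=00101001 Δ4=00101011 | 4Δ
t=13: Δ0=00101011 Δ1=00100011 | 1Δ
t=14: Δ0=00100011 Δ1=00101011 Δ2=10111011 Δ3=10111111 Δ4=10111101 | 4Δ

4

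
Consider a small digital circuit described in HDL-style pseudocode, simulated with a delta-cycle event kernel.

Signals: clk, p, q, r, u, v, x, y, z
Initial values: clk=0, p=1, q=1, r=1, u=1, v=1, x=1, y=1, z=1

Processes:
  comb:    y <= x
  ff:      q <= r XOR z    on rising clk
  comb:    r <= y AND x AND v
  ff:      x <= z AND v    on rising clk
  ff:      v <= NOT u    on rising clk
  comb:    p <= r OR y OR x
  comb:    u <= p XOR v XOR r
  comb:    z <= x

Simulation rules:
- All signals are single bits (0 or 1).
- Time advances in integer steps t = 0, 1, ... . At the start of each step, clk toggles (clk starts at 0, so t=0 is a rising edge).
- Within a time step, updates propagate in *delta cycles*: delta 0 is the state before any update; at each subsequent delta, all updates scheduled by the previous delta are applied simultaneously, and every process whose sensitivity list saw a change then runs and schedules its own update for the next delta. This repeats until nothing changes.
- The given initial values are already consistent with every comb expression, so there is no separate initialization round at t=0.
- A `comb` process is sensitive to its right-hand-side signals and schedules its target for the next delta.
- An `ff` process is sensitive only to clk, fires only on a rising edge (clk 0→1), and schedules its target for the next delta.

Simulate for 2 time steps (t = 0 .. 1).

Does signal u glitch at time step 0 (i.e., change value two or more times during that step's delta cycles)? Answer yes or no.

yes

t0.Δ0 z=1 p=1 clk=0 y=1 u=1 r=1 q=1 v=1 x=1
t0.Δ1 z=1 p=1 clk=1 y=1 u=1 r=1 q=1 v=1 x=1
t0.Δ2 z=1 p=1 clk=1 y=1 u=1 r=1 q=0 v=0 x=1
t0.Δ3 z=1 p=1 clk=1 y=1 u=0 r=0 q=0 v=0 x=1
t0.Δ4 z=1 p=1 clk=1 y=1 u=1 r=0 q=0 v=0 x=1
t1.Δ0 z=1 p=1 clk=1 y=1 u=1 r=0 q=0 v=0 x=1
t1.Δ1 z=1 p=1 clk=0 y=1 u=1 r=0 q=0 v=0 x=1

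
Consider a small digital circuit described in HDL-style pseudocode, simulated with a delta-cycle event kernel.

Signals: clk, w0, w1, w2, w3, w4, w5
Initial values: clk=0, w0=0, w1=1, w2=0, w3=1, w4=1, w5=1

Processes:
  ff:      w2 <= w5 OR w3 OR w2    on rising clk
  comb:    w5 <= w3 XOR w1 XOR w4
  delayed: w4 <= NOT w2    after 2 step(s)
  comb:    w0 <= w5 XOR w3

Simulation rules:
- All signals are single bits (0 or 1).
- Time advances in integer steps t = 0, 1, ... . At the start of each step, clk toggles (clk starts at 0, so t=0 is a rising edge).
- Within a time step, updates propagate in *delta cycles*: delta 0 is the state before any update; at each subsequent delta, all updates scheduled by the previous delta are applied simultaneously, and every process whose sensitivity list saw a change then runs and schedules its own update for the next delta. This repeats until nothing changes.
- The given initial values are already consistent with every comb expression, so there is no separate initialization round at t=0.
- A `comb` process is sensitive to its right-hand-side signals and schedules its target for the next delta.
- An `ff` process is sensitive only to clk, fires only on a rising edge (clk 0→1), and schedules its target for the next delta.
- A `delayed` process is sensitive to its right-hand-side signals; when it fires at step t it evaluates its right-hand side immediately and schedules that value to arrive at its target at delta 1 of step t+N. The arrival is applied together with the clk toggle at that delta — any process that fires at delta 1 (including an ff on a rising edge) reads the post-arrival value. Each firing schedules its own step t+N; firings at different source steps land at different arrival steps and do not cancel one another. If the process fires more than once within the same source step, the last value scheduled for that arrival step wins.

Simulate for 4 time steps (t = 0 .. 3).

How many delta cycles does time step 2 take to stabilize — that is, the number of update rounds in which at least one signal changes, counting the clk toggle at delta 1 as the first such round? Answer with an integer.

3

t=0 Δ0: w1=1 clk=0 w0=0 w3=1 w2=0 w5=1 w4=1
  Δ1: clk:0→1
  Δ2: w2:0→1
  (2Δ to stable)
t=1 Δ0: w1=1 clk=1 w0=0 w3=1 w2=1 w5=1 w4=1
  Δ1: clk:1→0
  (1Δ to stable)
t=2 Δ0: w1=1 clk=0 w0=0 w3=1 w2=1 w5=1 w4=1
  Δ1: clk:0→1, w4:1→0
  Δ2: w5:1→0
  Δ3: w0:0→1
  (3Δ to stable)
t=3 Δ0: w1=1 clk=1 w0=1 w3=1 w2=1 w5=0 w4=0
  Δ1: clk:1→0
  (1Δ to stable)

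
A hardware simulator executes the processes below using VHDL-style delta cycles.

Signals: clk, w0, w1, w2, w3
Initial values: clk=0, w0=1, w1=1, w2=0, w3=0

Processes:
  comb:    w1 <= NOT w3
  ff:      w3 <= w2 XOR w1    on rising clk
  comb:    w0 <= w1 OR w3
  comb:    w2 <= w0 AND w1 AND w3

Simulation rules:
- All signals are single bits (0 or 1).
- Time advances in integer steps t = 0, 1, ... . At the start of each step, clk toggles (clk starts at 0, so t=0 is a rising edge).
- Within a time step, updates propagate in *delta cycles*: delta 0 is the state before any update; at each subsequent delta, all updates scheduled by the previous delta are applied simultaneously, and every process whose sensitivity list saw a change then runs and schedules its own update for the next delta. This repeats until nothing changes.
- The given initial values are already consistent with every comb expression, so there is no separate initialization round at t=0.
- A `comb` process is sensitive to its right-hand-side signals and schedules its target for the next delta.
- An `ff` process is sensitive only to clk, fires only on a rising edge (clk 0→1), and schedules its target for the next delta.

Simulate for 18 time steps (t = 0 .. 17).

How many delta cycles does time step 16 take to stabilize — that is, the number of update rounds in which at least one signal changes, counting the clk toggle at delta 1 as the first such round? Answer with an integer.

4

[bits: w0,w1,w3,clk,w2]
t=0: Δ0=11000 Δ1=11010 Δ2=11110 Δ3=10111 Δ4=10110 | 4Δ
t=1: Δ0=10110 Δ1=10100 | 1Δ
t=2: Δ0=10100 Δ1=10110 Δ2=10010 Δ3=01010 Δ4=11010 | 4Δ
t=3: Δ0=11010 Δ1=11000 | 1Δ
t=4: Δ0=11000 Δ1=11010 Δ2=11110 Δ3=10111 Δ4=10110 | 4Δ
t=5: Δ0=10110 Δ1=10100 | 1Δ
t=6: Δ0=10100 Δ1=10110 Δ2=10010 Δ3=01010 Δ4=11010 | 4Δ
t=7: Δ0=11010 Δ1=11000 | 1Δ
t=8: Δ0=11000 Δ1=11010 Δ2=11110 Δ3=10111 Δ4=10110 | 4Δ
t=9: Δ0=10110 Δ1=10100 | 1Δ
t=10: Δ0=10100 Δ1=10110 Δ2=10010 Δ3=01010 Δ4=11010 | 4Δ
t=11: Δ0=11010 Δ1=11000 | 1Δ
t=12: Δ0=11000 Δ1=11010 Δ2=11110 Δ3=10111 Δ4=10110 | 4Δ
t=13: Δ0=10110 Δ1=10100 | 1Δ
t=14: Δ0=10100 Δ1=10110 Δ2=10010 Δ3=01010 Δ4=11010 | 4Δ
t=15: Δ0=11010 Δ1=11000 | 1Δ
t=16: Δ0=11000 Δ1=11010 Δ2=11110 Δ3=10111 Δ4=10110 | 4Δ
t=17: Δ0=10110 Δ1=10100 | 1Δ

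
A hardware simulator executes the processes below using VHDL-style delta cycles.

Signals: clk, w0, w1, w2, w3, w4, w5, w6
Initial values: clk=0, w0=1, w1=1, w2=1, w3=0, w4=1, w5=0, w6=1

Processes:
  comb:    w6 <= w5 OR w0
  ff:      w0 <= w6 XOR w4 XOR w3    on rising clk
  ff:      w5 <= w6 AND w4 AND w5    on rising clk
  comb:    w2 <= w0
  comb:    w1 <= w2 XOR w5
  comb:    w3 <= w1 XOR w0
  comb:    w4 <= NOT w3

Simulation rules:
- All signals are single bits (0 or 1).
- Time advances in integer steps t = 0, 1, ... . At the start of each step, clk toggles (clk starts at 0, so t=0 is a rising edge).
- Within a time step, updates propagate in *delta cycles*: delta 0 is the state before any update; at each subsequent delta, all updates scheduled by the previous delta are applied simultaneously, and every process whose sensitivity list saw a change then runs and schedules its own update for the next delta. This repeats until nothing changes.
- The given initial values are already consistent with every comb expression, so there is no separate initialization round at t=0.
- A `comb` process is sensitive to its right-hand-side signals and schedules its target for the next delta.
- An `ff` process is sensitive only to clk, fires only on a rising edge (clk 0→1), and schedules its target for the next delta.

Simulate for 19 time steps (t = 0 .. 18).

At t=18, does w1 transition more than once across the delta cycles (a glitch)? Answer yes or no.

no

[bits: w5,w2,w1,clk,w3,w4,w6,w0]
t=0: Δ0=01100111 Δ1=01110111 Δ2=01110110 Δ3=00111100 Δ4=00011000 Δ5=00010000 Δ6=00010100 | 6Δ
t=1: Δ0=00010100 Δ1=00000100 | 1Δ
t=2: Δ0=00000100 Δ1=00010100 Δ2=00010101 Δ3=01011111 Δ4=01111011 Δ5=01110011 Δ6=01110111 | 6Δ
t=3: Δ0=01110111 Δ1=01100111 | 1Δ
t=4: Δ0=01100111 Δ1=01110111 Δ2=01110110 Δ3=00111100 Δ4=00011000 Δ5=00010000 Δ6=00010100 | 6Δ
t=5: Δ0=00010100 Δ1=00000100 | 1Δ
t=6: Δ0=00000100 Δ1=00010100 Δ2=00010101 Δ3=01011111 Δ4=01111011 Δ5=01110011 Δ6=01110111 | 6Δ
t=7: Δ0=01110111 Δ1=01100111 | 1Δ
t=8: Δ0=01100111 Δ1=01110111 Δ2=01110110 Δ3=00111100 Δ4=00011000 Δ5=00010000 Δ6=00010100 | 6Δ
t=9: Δ0=00010100 Δ1=00000100 | 1Δ
t=10: Δ0=00000100 Δ1=00010100 Δ2=00010101 Δ3=01011111 Δ4=01111011 Δ5=01110011 Δ6=01110111 | 6Δ
t=11: Δ0=01110111 Δ1=01100111 | 1Δ
t=12: Δ0=01100111 Δ1=01110111 Δ2=01110110 Δ3=00111100 Δ4=00011000 Δ5=00010000 Δ6=00010100 | 6Δ
t=13: Δ0=00010100 Δ1=00000100 | 1Δ
t=14: Δ0=00000100 Δ1=00010100 Δ2=00010101 Δ3=01011111 Δ4=01111011 Δ5=01110011 Δ6=01110111 | 6Δ
t=15: Δ0=01110111 Δ1=01100111 | 1Δ
t=16: Δ0=01100111 Δ1=01110111 Δ2=01110110 Δ3=00111100 Δ4=00011000 Δ5=00010000 Δ6=00010100 | 6Δ
t=17: Δ0=00010100 Δ1=00000100 | 1Δ
t=18: Δ0=00000100 Δ1=00010100 Δ2=00010101 Δ3=01011111 Δ4=01111011 Δ5=01110011 Δ6=01110111 | 6Δ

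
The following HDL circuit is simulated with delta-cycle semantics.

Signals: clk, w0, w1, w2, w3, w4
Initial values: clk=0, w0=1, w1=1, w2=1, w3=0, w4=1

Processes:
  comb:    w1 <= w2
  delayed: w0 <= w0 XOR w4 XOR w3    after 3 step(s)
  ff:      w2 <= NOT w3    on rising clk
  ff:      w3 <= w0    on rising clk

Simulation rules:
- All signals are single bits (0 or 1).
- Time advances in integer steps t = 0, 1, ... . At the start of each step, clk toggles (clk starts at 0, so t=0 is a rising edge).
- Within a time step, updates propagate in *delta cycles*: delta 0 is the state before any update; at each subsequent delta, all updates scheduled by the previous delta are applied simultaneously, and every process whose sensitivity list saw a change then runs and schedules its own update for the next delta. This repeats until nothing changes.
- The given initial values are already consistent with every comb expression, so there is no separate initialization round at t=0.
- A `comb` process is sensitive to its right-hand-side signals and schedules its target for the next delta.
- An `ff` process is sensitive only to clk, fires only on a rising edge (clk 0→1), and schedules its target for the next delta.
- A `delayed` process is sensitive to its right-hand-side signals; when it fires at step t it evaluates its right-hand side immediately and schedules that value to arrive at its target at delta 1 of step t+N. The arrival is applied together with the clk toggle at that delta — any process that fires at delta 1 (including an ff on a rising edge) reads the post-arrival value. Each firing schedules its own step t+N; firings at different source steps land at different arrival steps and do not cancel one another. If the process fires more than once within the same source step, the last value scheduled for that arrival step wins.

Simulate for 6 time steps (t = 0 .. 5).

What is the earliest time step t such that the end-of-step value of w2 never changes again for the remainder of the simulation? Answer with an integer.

2

[bits: clk,w2,w0,w4,w3,w1]
t=0: Δ0=011101 Δ1=111101 Δ2=111111 | 2Δ
t=1: Δ0=111111 Δ1=011111 | 1Δ
t=2: Δ0=011111 Δ1=111111 Δ2=101111 Δ3=101110 | 3Δ
t=3: Δ0=101110 Δ1=001110 | 1Δ
t=4: Δ0=001110 Δ1=101110 | 1Δ
t=5: Δ0=101110 Δ1=001110 | 1Δ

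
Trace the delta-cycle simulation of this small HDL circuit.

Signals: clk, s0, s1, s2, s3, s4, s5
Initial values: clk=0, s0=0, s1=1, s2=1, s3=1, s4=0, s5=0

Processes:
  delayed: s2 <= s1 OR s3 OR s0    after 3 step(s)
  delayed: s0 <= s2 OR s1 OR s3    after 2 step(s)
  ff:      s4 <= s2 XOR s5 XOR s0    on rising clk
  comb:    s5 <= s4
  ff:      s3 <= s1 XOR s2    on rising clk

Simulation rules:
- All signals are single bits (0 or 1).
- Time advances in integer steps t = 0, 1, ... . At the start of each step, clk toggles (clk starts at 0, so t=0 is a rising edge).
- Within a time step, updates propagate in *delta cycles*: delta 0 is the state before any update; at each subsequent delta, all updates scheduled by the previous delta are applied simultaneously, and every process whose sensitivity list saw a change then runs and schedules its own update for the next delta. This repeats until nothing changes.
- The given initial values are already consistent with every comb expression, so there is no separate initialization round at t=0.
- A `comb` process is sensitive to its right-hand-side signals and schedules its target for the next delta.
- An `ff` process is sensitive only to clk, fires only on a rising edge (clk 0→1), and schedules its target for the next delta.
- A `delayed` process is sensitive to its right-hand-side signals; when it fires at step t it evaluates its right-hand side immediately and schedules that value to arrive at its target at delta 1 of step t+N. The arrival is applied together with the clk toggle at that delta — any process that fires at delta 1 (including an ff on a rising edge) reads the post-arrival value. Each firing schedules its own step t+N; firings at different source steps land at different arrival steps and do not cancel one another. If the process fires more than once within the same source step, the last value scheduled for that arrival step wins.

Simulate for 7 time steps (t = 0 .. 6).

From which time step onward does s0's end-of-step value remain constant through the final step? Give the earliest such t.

2

t=0 Δ0: s5=0 s1=1 s0=0 s3=1 s2=1 s4=0 clk=0
  Δ1: clk:0→1
  Δ2: s3:1→0, s4:0→1
  Δ3: s5:0→1
  (3Δ to stable)
t=1 Δ0: s5=1 s1=1 s0=0 s3=0 s2=1 s4=1 clk=1
  Δ1: clk:1→0
  (1Δ to stable)
t=2 Δ0: s5=1 s1=1 s0=0 s3=0 s2=1 s4=1 clk=0
  Δ1: s0:0→1, clk:0→1
  (1Δ to stable)
t=3 Δ0: s5=1 s1=1 s0=1 s3=0 s2=1 s4=1 clk=1
  Δ1: clk:1→0
  (1Δ to stable)
t=4 Δ0: s5=1 s1=1 s0=1 s3=0 s2=1 s4=1 clk=0
  Δ1: clk:0→1
  (1Δ to stable)
t=5 Δ0: s5=1 s1=1 s0=1 s3=0 s2=1 s4=1 clk=1
  Δ1: clk:1→0
  (1Δ to stable)
t=6 Δ0: s5=1 s1=1 s0=1 s3=0 s2=1 s4=1 clk=0
  Δ1: clk:0→1
  (1Δ to stable)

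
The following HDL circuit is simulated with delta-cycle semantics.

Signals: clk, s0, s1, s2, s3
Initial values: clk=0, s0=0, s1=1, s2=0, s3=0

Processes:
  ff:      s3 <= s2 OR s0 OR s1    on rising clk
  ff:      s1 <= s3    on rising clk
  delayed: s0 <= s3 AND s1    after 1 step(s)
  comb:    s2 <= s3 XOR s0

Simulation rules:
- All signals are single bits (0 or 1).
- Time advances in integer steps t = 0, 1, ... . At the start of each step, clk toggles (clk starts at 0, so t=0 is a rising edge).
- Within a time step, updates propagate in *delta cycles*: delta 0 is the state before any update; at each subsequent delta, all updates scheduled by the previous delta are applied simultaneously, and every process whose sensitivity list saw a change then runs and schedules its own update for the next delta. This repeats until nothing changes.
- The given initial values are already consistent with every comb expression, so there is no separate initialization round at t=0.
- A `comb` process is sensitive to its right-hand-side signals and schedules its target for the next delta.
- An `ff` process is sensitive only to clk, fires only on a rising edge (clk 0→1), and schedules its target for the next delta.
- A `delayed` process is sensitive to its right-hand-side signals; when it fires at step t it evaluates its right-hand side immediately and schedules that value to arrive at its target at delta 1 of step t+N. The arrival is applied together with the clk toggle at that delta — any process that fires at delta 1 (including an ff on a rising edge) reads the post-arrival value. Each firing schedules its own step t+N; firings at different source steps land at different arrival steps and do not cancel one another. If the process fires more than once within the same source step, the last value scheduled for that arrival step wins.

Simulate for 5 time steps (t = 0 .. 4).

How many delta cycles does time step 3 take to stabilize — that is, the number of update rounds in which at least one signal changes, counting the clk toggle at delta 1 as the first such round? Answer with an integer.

2

[bits: s2,s0,s1,s3,clk]
t=0: Δ0=00100 Δ1=00101 Δ2=00011 Δ3=10011 | 3Δ
t=1: Δ0=10011 Δ1=10010 | 1Δ
t=2: Δ0=10010 Δ1=10011 Δ2=10111 | 2Δ
t=3: Δ0=10111 Δ1=11110 Δ2=01110 | 2Δ
t=4: Δ0=01110 Δ1=01111 | 1Δ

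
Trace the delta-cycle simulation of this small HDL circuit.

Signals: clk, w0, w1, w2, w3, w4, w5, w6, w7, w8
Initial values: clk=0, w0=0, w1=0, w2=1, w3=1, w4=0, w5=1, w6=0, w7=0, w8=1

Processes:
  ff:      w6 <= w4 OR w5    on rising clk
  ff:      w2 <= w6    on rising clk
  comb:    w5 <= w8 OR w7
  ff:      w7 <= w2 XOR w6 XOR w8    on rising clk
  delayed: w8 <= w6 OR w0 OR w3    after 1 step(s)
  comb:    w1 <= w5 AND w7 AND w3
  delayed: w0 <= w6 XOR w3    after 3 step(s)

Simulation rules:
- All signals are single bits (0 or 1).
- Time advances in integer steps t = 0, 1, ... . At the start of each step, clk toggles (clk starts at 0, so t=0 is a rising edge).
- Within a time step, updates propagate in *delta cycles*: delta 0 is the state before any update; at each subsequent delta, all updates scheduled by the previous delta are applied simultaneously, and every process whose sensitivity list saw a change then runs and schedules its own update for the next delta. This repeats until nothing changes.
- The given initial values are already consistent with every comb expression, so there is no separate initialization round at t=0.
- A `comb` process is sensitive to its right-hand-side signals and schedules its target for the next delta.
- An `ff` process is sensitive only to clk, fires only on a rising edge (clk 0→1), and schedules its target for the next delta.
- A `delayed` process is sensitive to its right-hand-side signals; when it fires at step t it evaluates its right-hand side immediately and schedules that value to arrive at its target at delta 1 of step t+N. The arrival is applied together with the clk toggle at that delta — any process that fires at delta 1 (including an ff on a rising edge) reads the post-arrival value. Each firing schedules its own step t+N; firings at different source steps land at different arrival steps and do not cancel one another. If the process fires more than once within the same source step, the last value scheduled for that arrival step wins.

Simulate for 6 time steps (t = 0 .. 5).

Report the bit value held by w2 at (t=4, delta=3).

1

[bits: w1,w7,w6,w8,w4,clk,w0,w5,w2,w3]
t=0: Δ0=0001000111 Δ1=0001010111 Δ2=0011010101 | 2Δ
t=1: Δ0=0011010101 Δ1=0011000101 | 1Δ
t=2: Δ0=0011000101 Δ1=0011010101 Δ2=0011010111 | 2Δ
t=3: Δ0=0011010111 Δ1=0011000111 | 1Δ
t=4: Δ0=0011000111 Δ1=0011010111 Δ2=0111010111 Δ3=1111010111 | 3Δ
t=5: Δ0=1111010111 Δ1=1111000111 | 1Δ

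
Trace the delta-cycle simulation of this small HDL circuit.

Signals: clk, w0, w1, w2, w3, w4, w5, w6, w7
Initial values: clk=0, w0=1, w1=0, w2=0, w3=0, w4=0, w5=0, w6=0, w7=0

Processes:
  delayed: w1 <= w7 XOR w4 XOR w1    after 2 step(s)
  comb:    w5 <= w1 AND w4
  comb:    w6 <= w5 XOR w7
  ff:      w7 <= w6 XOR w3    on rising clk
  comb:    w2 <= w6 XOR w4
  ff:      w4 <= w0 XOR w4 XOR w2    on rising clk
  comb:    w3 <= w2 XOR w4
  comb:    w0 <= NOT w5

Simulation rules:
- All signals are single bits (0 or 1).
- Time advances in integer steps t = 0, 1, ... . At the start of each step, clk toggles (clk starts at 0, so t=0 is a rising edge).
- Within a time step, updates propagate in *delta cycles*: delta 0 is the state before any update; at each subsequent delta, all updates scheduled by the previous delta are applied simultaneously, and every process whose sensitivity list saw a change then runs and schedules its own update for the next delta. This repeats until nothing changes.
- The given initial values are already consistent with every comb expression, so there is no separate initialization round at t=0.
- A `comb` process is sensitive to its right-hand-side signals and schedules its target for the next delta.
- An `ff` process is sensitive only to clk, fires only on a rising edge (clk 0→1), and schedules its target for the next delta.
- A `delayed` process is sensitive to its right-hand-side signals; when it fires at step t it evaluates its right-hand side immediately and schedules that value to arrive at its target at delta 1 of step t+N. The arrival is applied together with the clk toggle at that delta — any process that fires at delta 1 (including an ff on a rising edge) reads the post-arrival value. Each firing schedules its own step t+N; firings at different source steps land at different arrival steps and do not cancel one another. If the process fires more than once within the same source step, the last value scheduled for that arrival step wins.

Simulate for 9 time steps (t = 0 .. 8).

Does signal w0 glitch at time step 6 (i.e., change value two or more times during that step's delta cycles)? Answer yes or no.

no

t=0 Δ0: w2=0 w3=0 w0=1 w1=0 w6=0 w7=0 clk=0 w4=0 w5=0
  Δ1: clk:0→1
  Δ2: w4:0→1
  Δ3: w2:0→1, w3:0→1
  Δ4: w3:1→0
  (4Δ to stable)
t=1 Δ0: w2=1 w3=0 w0=1 w1=0 w6=0 w7=0 clk=1 w4=1 w5=0
  Δ1: clk:1→0
  (1Δ to stable)
t=2 Δ0: w2=1 w3=0 w0=1 w1=0 w6=0 w7=0 clk=0 w4=1 w5=0
  Δ1: w1:0→1, clk:0→1
  Δ2: w5:0→1
  Δ3: w0:1→0, w6:0→1
  Δ4: w2:1→0
  Δ5: w3:0→1
  (5Δ to stable)
t=3 Δ0: w2=0 w3=1 w0=0 w1=1 w6=1 w7=0 clk=1 w4=1 w5=1
  Δ1: clk:1→0
  (1Δ to stable)
t=4 Δ0: w2=0 w3=1 w0=0 w1=1 w6=1 w7=0 clk=0 w4=1 w5=1
  Δ1: w1:1→0, clk:0→1
  Δ2: w5:1→0
  Δ3: w0:0→1, w6:1→0
  Δ4: w2:0→1
  Δ5: w3:1→0
  (5Δ to stable)
t=5 Δ0: w2=1 w3=0 w0=1 w1=0 w6=0 w7=0 clk=1 w4=1 w5=0
  Δ1: clk:1→0
  (1Δ to stable)
t=6 Δ0: w2=1 w3=0 w0=1 w1=0 w6=0 w7=0 clk=0 w4=1 w5=0
  Δ1: w1:0→1, clk:0→1
  Δ2: w5:0→1
  Δ3: w0:1→0, w6:0→1
  Δ4: w2:1→0
  Δ5: w3:0→1
  (5Δ to stable)
t=7 Δ0: w2=0 w3=1 w0=0 w1=1 w6=1 w7=0 clk=1 w4=1 w5=1
  Δ1: clk:1→0
  (1Δ to stable)
t=8 Δ0: w2=0 w3=1 w0=0 w1=1 w6=1 w7=0 clk=0 w4=1 w5=1
  Δ1: w1:1→0, clk:0→1
  Δ2: w5:1→0
  Δ3: w0:0→1, w6:1→0
  Δ4: w2:0→1
  Δ5: w3:1→0
  (5Δ to stable)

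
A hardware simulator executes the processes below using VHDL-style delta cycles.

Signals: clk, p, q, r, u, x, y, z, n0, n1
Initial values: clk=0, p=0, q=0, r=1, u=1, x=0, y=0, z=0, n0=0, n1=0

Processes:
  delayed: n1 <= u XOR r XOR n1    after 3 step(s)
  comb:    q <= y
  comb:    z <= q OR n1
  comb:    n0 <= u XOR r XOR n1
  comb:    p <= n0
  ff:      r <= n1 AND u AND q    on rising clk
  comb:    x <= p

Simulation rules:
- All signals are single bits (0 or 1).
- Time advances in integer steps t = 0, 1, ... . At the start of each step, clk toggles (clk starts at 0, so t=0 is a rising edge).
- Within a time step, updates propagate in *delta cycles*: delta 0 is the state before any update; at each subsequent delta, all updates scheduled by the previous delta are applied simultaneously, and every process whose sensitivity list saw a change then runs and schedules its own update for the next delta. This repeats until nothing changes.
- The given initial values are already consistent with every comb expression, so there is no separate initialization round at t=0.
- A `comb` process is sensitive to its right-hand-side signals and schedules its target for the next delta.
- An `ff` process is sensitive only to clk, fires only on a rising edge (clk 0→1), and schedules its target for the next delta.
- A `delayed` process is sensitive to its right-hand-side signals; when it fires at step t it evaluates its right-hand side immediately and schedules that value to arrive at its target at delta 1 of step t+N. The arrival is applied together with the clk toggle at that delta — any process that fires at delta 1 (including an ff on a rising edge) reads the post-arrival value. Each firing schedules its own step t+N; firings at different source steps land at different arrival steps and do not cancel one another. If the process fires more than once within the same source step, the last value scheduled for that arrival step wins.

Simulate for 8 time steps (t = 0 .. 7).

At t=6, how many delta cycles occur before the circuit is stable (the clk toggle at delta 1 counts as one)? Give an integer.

4

t=0 Δ0: y=0 q=0 z=0 n0=0 r=1 x=0 p=0 u=1 clk=0 n1=0
  Δ1: clk:0→1
  Δ2: r:1→0
  Δ3: n0:0→1
  Δ4: p:0→1
  Δ5: x:0→1
  (5Δ to stable)
t=1 Δ0: y=0 q=0 z=0 n0=1 r=0 x=1 p=1 u=1 clk=1 n1=0
  Δ1: clk:1→0
  (1Δ to stable)
t=2 Δ0: y=0 q=0 z=0 n0=1 r=0 x=1 p=1 u=1 clk=0 n1=0
  Δ1: clk:0→1
  (1Δ to stable)
t=3 Δ0: y=0 q=0 z=0 n0=1 r=0 x=1 p=1 u=1 clk=1 n1=0
  Δ1: clk:1→0, n1:0→1
  Δ2: z:0→1, n0:1→0
  Δ3: p:1→0
  Δ4: x:1→0
  (4Δ to stable)
t=4 Δ0: y=0 q=0 z=1 n0=0 r=0 x=0 p=0 u=1 clk=0 n1=1
  Δ1: clk:0→1
  (1Δ to stable)
t=5 Δ0: y=0 q=0 z=1 n0=0 r=0 x=0 p=0 u=1 clk=1 n1=1
  Δ1: clk:1→0
  (1Δ to stable)
t=6 Δ0: y=0 q=0 z=1 n0=0 r=0 x=0 p=0 u=1 clk=0 n1=1
  Δ1: clk:0→1, n1:1→0
  Δ2: z:1→0, n0:0→1
  Δ3: p:0→1
  Δ4: x:0→1
  (4Δ to stable)
t=7 Δ0: y=0 q=0 z=0 n0=1 r=0 x=1 p=1 u=1 clk=1 n1=0
  Δ1: clk:1→0
  (1Δ to stable)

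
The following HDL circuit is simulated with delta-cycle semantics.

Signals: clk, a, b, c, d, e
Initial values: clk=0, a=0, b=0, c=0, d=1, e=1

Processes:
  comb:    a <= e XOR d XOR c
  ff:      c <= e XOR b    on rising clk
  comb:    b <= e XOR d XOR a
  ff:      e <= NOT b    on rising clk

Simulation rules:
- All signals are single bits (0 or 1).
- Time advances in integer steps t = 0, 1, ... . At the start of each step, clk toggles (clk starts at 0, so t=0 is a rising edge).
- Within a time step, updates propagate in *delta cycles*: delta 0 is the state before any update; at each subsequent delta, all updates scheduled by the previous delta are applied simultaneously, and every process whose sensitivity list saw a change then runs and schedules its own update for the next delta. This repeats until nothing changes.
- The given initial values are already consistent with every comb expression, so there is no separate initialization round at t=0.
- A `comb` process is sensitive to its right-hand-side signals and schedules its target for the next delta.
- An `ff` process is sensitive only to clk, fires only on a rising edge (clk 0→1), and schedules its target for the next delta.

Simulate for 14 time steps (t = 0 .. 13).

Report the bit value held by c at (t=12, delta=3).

1

[bits: a,b,e,c,clk,d]
t=0: Δ0=001001 Δ1=001011 Δ2=001111 Δ3=101111 Δ4=111111 | 4Δ
t=1: Δ0=111111 Δ1=111101 | 1Δ
t=2: Δ0=111101 Δ1=111111 Δ2=110011 Δ3=100011 | 3Δ
t=3: Δ0=100011 Δ1=100001 | 1Δ
t=4: Δ0=100001 Δ1=100011 Δ2=101011 Δ3=011011 Δ4=001011 | 4Δ
t=5: Δ0=001011 Δ1=001001 | 1Δ
t=6: Δ0=001001 Δ1=001011 Δ2=001111 Δ3=101111 Δ4=111111 | 4Δ
t=7: Δ0=111111 Δ1=111101 | 1Δ
t=8: Δ0=111101 Δ1=111111 Δ2=110011 Δ3=100011 | 3Δ
t=9: Δ0=100011 Δ1=100001 | 1Δ
t=10: Δ0=100001 Δ1=100011 Δ2=101011 Δ3=011011 Δ4=001011 | 4Δ
t=11: Δ0=001011 Δ1=001001 | 1Δ
t=12: Δ0=001001 Δ1=001011 Δ2=001111 Δ3=101111 Δ4=111111 | 4Δ
t=13: Δ0=111111 Δ1=111101 | 1Δ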